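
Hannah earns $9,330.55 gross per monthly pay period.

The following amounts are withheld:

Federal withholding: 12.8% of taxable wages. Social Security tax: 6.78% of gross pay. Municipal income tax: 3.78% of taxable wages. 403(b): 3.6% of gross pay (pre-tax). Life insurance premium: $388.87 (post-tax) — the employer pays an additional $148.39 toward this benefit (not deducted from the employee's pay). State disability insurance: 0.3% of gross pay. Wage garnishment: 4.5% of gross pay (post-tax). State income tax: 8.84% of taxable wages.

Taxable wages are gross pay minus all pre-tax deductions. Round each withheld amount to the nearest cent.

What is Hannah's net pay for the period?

403(b): $9,330.55 × 0.036 = $335.90
Taxable wages = $9,330.55 − $335.90 = $8,994.65
Municipal income tax: $8,994.65 × 0.0378 = $340.00
Federal withholding: $8,994.65 × 0.128 = $1,151.32
State income tax: $8,994.65 × 0.0884 = $795.13
State disability insurance: $9,330.55 × 0.003 = $27.99
Social Security tax: $9,330.55 × 0.0678 = $632.61
Wage garnishment: $9,330.55 × 0.045 = $419.87
Life insurance premium: $388.87
(Employer's $148.39 toward life insurance premium is not withheld from the employee.)
Total deductions = $335.90 + $340.00 + $1,151.32 + $795.13 + $27.99 + $632.61 + $419.87 + $388.87 = $4,091.69
Net pay = $9,330.55 − $4,091.69 = $5,238.86

$5,238.86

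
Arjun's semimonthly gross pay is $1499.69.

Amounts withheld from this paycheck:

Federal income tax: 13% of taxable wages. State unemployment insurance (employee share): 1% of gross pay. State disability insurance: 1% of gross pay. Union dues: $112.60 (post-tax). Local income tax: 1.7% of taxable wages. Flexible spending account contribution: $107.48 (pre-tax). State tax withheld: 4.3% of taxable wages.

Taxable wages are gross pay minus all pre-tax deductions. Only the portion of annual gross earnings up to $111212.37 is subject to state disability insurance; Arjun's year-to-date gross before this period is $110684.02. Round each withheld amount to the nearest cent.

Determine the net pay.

Flexible spending account contribution: $107.48
Taxable wages = $1499.69 − $107.48 = $1392.21
Federal income tax: $1392.21 × 0.13 = $180.99
State tax withheld: $1392.21 × 0.043 = $59.87
Local income tax: $1392.21 × 0.017 = $23.67
State unemployment insurance (employee share): $1499.69 × 0.01 = $15.00
State disability insurance: only $111212.37 − $110684.02 = $528.35 of this check is subject → $528.35 × 0.01 = $5.28
Union dues: $112.60
Total deductions = $107.48 + $180.99 + $59.87 + $23.67 + $15.00 + $5.28 + $112.60 = $504.89
Net pay = $1499.69 − $504.89 = $994.80

$994.80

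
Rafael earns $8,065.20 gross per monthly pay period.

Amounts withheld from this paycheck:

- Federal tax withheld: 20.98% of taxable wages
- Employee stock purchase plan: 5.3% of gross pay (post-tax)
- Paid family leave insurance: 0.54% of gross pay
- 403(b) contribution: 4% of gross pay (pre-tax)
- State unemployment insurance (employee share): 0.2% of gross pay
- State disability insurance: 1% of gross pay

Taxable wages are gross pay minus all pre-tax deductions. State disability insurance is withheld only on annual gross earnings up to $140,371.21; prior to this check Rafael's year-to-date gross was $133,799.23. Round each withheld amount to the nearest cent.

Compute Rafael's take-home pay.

403(b) contribution: $8,065.20 × 0.04 = $322.61
Taxable wages = $8,065.20 − $322.61 = $7,742.59
Federal tax withheld: $7,742.59 × 0.2098 = $1,624.40
Paid family leave insurance: $8,065.20 × 0.0054 = $43.55
State disability insurance: only $140,371.21 − $133,799.23 = $6,571.98 of this check is subject → $6,571.98 × 0.01 = $65.72
State unemployment insurance (employee share): $8,065.20 × 0.002 = $16.13
Employee stock purchase plan: $8,065.20 × 0.053 = $427.46
Total deductions = $322.61 + $1,624.40 + $43.55 + $65.72 + $16.13 + $427.46 = $2,499.87
Net pay = $8,065.20 − $2,499.87 = $5,565.33

$5,565.33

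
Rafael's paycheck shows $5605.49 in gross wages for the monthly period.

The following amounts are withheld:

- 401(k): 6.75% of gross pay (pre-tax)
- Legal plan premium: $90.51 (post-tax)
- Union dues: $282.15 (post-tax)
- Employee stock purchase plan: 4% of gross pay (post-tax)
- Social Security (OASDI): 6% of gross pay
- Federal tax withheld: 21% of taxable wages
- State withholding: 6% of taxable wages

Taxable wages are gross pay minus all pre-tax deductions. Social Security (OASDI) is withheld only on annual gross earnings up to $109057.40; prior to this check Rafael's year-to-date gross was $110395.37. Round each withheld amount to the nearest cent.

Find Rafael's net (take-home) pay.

401(k): $5605.49 × 0.0675 = $378.37
Taxable wages = $5605.49 − $378.37 = $5227.12
Federal tax withheld: $5227.12 × 0.21 = $1097.70
State withholding: $5227.12 × 0.06 = $313.63
Social Security (OASDI): annual cap $109057.40 already reached (YTD $110395.37), so $0.00
Employee stock purchase plan: $5605.49 × 0.04 = $224.22
Union dues: $282.15
Legal plan premium: $90.51
Total deductions = $378.37 + $1097.70 + $313.63 + $0.00 + $224.22 + $282.15 + $90.51 = $2386.58
Net pay = $5605.49 − $2386.58 = $3218.91

$3218.91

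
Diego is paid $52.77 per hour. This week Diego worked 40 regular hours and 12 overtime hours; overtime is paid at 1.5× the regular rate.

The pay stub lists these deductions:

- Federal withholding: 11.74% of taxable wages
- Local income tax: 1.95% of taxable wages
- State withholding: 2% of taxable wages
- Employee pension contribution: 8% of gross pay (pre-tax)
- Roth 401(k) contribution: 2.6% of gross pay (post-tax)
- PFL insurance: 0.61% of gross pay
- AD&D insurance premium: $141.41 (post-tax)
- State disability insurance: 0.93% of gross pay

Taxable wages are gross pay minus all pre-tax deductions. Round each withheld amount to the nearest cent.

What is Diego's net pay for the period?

Regular pay: 40 × $52.77 = $2110.80
Overtime pay: 12 × $52.77 × 1.5 = $949.86
Gross pay = $2110.80 + $949.86 = $3060.66
Employee pension contribution: $3060.66 × 0.08 = $244.85
Taxable wages = $3060.66 − $244.85 = $2815.81
State withholding: $2815.81 × 0.02 = $56.32
Local income tax: $2815.81 × 0.0195 = $54.91
Federal withholding: $2815.81 × 0.1174 = $330.58
State disability insurance: $3060.66 × 0.0093 = $28.46
PFL insurance: $3060.66 × 0.0061 = $18.67
AD&D insurance premium: $141.41
Roth 401(k) contribution: $3060.66 × 0.026 = $79.58
Total deductions = $244.85 + $56.32 + $54.91 + $330.58 + $28.46 + $18.67 + $141.41 + $79.58 = $954.78
Net pay = $3060.66 − $954.78 = $2105.88

$2105.88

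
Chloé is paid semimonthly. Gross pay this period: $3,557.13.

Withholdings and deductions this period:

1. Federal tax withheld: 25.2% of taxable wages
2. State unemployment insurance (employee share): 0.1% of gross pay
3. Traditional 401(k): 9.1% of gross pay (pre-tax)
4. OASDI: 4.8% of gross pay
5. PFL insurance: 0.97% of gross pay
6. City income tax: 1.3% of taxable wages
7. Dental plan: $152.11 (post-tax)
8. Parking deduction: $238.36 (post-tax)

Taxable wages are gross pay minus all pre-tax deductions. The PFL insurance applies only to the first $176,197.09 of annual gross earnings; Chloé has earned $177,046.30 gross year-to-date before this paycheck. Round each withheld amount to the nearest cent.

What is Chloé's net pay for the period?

Traditional 401(k): $3,557.13 × 0.091 = $323.70
Taxable wages = $3,557.13 − $323.70 = $3,233.43
Federal tax withheld: $3,233.43 × 0.252 = $814.82
City income tax: $3,233.43 × 0.013 = $42.03
OASDI: $3,557.13 × 0.048 = $170.74
PFL insurance: annual cap $176,197.09 already reached (YTD $177,046.30), so $0.00
State unemployment insurance (employee share): $3,557.13 × 0.001 = $3.56
Dental plan: $152.11
Parking deduction: $238.36
Total deductions = $323.70 + $814.82 + $42.03 + $170.74 + $0.00 + $3.56 + $152.11 + $238.36 = $1,745.32
Net pay = $3,557.13 − $1,745.32 = $1,811.81

$1,811.81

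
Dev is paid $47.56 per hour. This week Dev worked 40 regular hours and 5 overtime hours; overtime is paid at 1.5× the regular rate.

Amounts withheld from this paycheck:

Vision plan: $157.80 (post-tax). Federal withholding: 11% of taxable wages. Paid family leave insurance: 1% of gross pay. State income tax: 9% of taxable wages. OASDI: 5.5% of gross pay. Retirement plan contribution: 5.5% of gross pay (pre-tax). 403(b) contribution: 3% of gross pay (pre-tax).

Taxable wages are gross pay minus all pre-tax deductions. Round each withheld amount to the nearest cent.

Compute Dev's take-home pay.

$1349.02

Regular pay: 40 × $47.56 = $1902.40
Overtime pay: 5 × $47.56 × 1.5 = $356.70
Gross pay = $1902.40 + $356.70 = $2259.10
403(b) contribution: $2259.10 × 0.03 = $67.77
Retirement plan contribution: $2259.10 × 0.055 = $124.25
Pre-tax total = $67.77 + $124.25 = $192.02
Taxable wages = $2259.10 − $192.02 = $2067.08
State income tax: $2067.08 × 0.09 = $186.04
Federal withholding: $2067.08 × 0.11 = $227.38
Paid family leave insurance: $2259.10 × 0.01 = $22.59
OASDI: $2259.10 × 0.055 = $124.25
Vision plan: $157.80
Total deductions = $67.77 + $124.25 + $186.04 + $227.38 + $22.59 + $124.25 + $157.80 = $910.08
Net pay = $2259.10 − $910.08 = $1349.02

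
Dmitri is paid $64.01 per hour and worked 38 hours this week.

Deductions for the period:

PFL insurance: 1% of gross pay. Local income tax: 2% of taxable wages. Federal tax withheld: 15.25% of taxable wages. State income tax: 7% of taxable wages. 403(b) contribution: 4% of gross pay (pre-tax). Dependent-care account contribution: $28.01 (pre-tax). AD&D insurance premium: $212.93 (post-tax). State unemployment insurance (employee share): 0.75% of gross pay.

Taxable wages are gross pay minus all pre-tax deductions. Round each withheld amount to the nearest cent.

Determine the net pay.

$1,492.12

Gross pay: 38 × $64.01 = $2,432.38
Dependent-care account contribution: $28.01
403(b) contribution: $2,432.38 × 0.04 = $97.30
Pre-tax total = $28.01 + $97.30 = $125.31
Taxable wages = $2,432.38 − $125.31 = $2,307.07
State income tax: $2,307.07 × 0.07 = $161.49
Federal tax withheld: $2,307.07 × 0.1525 = $351.83
Local income tax: $2,307.07 × 0.02 = $46.14
PFL insurance: $2,432.38 × 0.01 = $24.32
State unemployment insurance (employee share): $2,432.38 × 0.0075 = $18.24
AD&D insurance premium: $212.93
Total deductions = $28.01 + $97.30 + $161.49 + $351.83 + $46.14 + $24.32 + $18.24 + $212.93 = $940.26
Net pay = $2,432.38 − $940.26 = $1,492.12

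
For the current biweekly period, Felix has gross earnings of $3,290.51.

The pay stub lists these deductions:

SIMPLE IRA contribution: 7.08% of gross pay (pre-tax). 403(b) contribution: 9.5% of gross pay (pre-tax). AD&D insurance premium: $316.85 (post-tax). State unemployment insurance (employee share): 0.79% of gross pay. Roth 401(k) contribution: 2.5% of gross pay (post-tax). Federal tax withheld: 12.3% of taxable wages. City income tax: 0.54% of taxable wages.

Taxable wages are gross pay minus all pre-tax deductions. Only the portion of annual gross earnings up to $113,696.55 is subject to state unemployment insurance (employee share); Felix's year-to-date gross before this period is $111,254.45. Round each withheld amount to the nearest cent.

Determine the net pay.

403(b) contribution: $3,290.51 × 0.095 = $312.60
SIMPLE IRA contribution: $3,290.51 × 0.0708 = $232.97
Pre-tax total = $312.60 + $232.97 = $545.57
Taxable wages = $3,290.51 − $545.57 = $2,744.94
City income tax: $2,744.94 × 0.0054 = $14.82
Federal tax withheld: $2,744.94 × 0.123 = $337.63
State unemployment insurance (employee share): only $113,696.55 − $111,254.45 = $2,442.10 of this check is subject → $2,442.10 × 0.0079 = $19.29
AD&D insurance premium: $316.85
Roth 401(k) contribution: $3,290.51 × 0.025 = $82.26
Total deductions = $312.60 + $232.97 + $14.82 + $337.63 + $19.29 + $316.85 + $82.26 = $1,316.42
Net pay = $3,290.51 − $1,316.42 = $1,974.09

$1,974.09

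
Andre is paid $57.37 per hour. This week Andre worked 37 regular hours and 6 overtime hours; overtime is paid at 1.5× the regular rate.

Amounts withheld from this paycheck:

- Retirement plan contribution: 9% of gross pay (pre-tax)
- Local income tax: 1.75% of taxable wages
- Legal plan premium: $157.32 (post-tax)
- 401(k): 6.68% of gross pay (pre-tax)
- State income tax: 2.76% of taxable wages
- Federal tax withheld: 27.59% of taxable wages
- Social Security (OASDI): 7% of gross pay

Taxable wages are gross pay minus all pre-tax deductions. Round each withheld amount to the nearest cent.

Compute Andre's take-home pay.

Regular pay: 37 × $57.37 = $2,122.69
Overtime pay: 6 × $57.37 × 1.5 = $516.33
Gross pay = $2,122.69 + $516.33 = $2,639.02
Retirement plan contribution: $2,639.02 × 0.09 = $237.51
401(k): $2,639.02 × 0.0668 = $176.29
Pre-tax total = $237.51 + $176.29 = $413.80
Taxable wages = $2,639.02 − $413.80 = $2,225.22
Federal tax withheld: $2,225.22 × 0.2759 = $613.94
Local income tax: $2,225.22 × 0.0175 = $38.94
State income tax: $2,225.22 × 0.0276 = $61.42
Social Security (OASDI): $2,639.02 × 0.07 = $184.73
Legal plan premium: $157.32
Total deductions = $237.51 + $176.29 + $613.94 + $38.94 + $61.42 + $184.73 + $157.32 = $1,470.15
Net pay = $2,639.02 − $1,470.15 = $1,168.87

$1,168.87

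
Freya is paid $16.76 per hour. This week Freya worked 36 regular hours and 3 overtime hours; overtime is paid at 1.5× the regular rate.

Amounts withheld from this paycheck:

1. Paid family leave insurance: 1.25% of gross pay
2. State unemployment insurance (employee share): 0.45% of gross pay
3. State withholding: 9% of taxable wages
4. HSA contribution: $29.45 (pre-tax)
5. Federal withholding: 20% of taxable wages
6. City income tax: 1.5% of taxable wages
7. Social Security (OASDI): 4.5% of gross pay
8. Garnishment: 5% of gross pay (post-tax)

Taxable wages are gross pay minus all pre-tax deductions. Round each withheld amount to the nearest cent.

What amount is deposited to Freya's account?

$375.26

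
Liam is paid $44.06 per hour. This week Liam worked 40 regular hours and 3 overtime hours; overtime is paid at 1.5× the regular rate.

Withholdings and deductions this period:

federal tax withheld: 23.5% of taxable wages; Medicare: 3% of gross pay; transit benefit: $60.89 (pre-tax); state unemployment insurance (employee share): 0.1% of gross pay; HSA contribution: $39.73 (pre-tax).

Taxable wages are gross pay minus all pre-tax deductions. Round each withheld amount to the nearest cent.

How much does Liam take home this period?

Regular pay: 40 × $44.06 = $1,762.40
Overtime pay: 3 × $44.06 × 1.5 = $198.27
Gross pay = $1,762.40 + $198.27 = $1,960.67
HSA contribution: $39.73
Transit benefit: $60.89
Pre-tax total = $39.73 + $60.89 = $100.62
Taxable wages = $1,960.67 − $100.62 = $1,860.05
Federal tax withheld: $1,860.05 × 0.235 = $437.11
State unemployment insurance (employee share): $1,960.67 × 0.001 = $1.96
Medicare: $1,960.67 × 0.03 = $58.82
Total deductions = $39.73 + $60.89 + $437.11 + $1.96 + $58.82 = $598.51
Net pay = $1,960.67 − $598.51 = $1,362.16

$1,362.16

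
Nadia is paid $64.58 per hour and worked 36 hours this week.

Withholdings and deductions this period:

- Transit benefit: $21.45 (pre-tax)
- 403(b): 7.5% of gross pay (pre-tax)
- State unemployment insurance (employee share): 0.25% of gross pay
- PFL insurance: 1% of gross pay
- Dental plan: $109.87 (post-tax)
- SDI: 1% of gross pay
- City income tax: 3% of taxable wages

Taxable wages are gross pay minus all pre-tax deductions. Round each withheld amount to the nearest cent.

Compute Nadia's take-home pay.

$1,903.01

Gross pay: 36 × $64.58 = $2,324.88
Transit benefit: $21.45
403(b): $2,324.88 × 0.075 = $174.37
Pre-tax total = $21.45 + $174.37 = $195.82
Taxable wages = $2,324.88 − $195.82 = $2,129.06
City income tax: $2,129.06 × 0.03 = $63.87
SDI: $2,324.88 × 0.01 = $23.25
State unemployment insurance (employee share): $2,324.88 × 0.0025 = $5.81
PFL insurance: $2,324.88 × 0.01 = $23.25
Dental plan: $109.87
Total deductions = $21.45 + $174.37 + $63.87 + $23.25 + $5.81 + $23.25 + $109.87 = $421.87
Net pay = $2,324.88 − $421.87 = $1,903.01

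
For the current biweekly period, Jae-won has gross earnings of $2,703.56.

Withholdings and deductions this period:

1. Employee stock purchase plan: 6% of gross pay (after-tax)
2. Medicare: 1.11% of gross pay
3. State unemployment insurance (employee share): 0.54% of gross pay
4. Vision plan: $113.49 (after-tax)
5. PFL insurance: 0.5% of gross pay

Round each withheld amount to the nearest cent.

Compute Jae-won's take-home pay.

$2,369.73

State unemployment insurance (employee share): $2,703.56 × 0.0054 = $14.60
Medicare: $2,703.56 × 0.0111 = $30.01
PFL insurance: $2,703.56 × 0.005 = $13.52
Vision plan: $113.49
Employee stock purchase plan: $2,703.56 × 0.06 = $162.21
Total deductions = $14.60 + $30.01 + $13.52 + $113.49 + $162.21 = $333.83
Net pay = $2,703.56 − $333.83 = $2,369.73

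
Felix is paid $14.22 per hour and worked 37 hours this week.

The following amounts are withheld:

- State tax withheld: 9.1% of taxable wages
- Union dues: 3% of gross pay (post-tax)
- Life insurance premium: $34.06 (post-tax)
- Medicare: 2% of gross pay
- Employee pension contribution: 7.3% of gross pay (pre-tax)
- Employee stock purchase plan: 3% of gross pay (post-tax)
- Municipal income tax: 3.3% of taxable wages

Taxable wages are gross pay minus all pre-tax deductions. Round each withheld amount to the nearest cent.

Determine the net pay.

Gross pay: 37 × $14.22 = $526.14
Employee pension contribution: $526.14 × 0.073 = $38.41
Taxable wages = $526.14 − $38.41 = $487.73
State tax withheld: $487.73 × 0.091 = $44.38
Municipal income tax: $487.73 × 0.033 = $16.10
Medicare: $526.14 × 0.02 = $10.52
Employee stock purchase plan: $526.14 × 0.03 = $15.78
Union dues: $526.14 × 0.03 = $15.78
Life insurance premium: $34.06
Total deductions = $38.41 + $44.38 + $16.10 + $10.52 + $15.78 + $15.78 + $34.06 = $175.03
Net pay = $526.14 − $175.03 = $351.11

$351.11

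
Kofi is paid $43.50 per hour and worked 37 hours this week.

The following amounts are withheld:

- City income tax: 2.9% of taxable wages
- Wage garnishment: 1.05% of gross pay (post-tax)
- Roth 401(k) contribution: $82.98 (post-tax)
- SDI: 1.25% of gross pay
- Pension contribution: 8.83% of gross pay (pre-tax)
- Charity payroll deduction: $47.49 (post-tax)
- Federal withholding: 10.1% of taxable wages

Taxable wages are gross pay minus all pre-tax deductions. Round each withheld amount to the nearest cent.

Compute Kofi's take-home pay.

Gross pay: 37 × $43.50 = $1609.50
Pension contribution: $1609.50 × 0.0883 = $142.12
Taxable wages = $1609.50 − $142.12 = $1467.38
City income tax: $1467.38 × 0.029 = $42.55
Federal withholding: $1467.38 × 0.101 = $148.21
SDI: $1609.50 × 0.0125 = $20.12
Wage garnishment: $1609.50 × 0.0105 = $16.90
Charity payroll deduction: $47.49
Roth 401(k) contribution: $82.98
Total deductions = $142.12 + $42.55 + $148.21 + $20.12 + $16.90 + $47.49 + $82.98 = $500.37
Net pay = $1609.50 − $500.37 = $1109.13

$1109.13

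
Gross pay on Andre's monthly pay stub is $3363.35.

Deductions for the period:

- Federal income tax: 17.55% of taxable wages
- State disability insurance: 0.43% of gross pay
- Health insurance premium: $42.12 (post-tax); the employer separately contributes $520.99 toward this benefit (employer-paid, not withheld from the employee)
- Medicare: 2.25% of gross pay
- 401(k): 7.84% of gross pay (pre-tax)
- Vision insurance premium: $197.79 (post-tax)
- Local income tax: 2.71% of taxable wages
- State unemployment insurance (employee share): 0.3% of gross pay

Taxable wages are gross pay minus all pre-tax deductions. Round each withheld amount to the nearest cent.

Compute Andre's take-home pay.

401(k): $3363.35 × 0.0784 = $263.69
Taxable wages = $3363.35 − $263.69 = $3099.66
Local income tax: $3099.66 × 0.0271 = $84.00
Federal income tax: $3099.66 × 0.1755 = $543.99
State unemployment insurance (employee share): $3363.35 × 0.003 = $10.09
State disability insurance: $3363.35 × 0.0043 = $14.46
Medicare: $3363.35 × 0.0225 = $75.68
Health insurance premium: $42.12
Vision insurance premium: $197.79
(Employer's $520.99 toward health insurance premium is not withheld from the employee.)
Total deductions = $263.69 + $84.00 + $543.99 + $10.09 + $14.46 + $75.68 + $42.12 + $197.79 = $1231.82
Net pay = $3363.35 − $1231.82 = $2131.53

$2131.53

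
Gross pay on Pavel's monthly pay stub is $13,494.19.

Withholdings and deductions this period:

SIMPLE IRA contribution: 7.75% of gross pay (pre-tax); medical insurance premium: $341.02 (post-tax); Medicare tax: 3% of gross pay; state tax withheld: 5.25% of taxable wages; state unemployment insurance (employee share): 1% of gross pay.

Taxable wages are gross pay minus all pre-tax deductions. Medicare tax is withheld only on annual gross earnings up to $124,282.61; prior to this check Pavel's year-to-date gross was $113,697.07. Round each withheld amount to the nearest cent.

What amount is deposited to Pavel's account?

$11,001.32

SIMPLE IRA contribution: $13,494.19 × 0.0775 = $1,045.80
Taxable wages = $13,494.19 − $1,045.80 = $12,448.39
State tax withheld: $12,448.39 × 0.0525 = $653.54
Medicare tax: only $124,282.61 − $113,697.07 = $10,585.54 of this check is subject → $10,585.54 × 0.03 = $317.57
State unemployment insurance (employee share): $13,494.19 × 0.01 = $134.94
Medical insurance premium: $341.02
Total deductions = $1,045.80 + $653.54 + $317.57 + $134.94 + $341.02 = $2,492.87
Net pay = $13,494.19 − $2,492.87 = $11,001.32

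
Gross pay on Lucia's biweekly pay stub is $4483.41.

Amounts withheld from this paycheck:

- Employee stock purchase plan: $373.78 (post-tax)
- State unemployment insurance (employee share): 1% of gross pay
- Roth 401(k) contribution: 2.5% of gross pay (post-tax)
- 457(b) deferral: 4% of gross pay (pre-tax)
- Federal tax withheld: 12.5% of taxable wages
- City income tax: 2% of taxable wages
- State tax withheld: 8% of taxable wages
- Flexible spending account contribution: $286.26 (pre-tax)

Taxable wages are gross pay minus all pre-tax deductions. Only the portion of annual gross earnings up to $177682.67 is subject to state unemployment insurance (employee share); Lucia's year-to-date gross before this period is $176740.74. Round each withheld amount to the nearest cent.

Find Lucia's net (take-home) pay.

$2618.51

Flexible spending account contribution: $286.26
457(b) deferral: $4483.41 × 0.04 = $179.34
Pre-tax total = $286.26 + $179.34 = $465.60
Taxable wages = $4483.41 − $465.60 = $4017.81
City income tax: $4017.81 × 0.02 = $80.36
State tax withheld: $4017.81 × 0.08 = $321.42
Federal tax withheld: $4017.81 × 0.125 = $502.23
State unemployment insurance (employee share): only $177682.67 − $176740.74 = $941.93 of this check is subject → $941.93 × 0.01 = $9.42
Roth 401(k) contribution: $4483.41 × 0.025 = $112.09
Employee stock purchase plan: $373.78
Total deductions = $286.26 + $179.34 + $80.36 + $321.42 + $502.23 + $9.42 + $112.09 + $373.78 = $1864.90
Net pay = $4483.41 − $1864.90 = $2618.51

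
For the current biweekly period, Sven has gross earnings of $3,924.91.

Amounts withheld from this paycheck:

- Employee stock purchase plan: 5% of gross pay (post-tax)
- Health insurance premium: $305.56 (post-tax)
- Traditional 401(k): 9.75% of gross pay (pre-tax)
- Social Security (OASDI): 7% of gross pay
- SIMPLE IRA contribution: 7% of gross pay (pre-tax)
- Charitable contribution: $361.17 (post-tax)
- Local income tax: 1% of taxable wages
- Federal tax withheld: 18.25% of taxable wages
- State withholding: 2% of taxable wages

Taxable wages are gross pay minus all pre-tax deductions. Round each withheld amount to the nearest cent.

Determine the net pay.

$1,435.43

SIMPLE IRA contribution: $3,924.91 × 0.07 = $274.74
Traditional 401(k): $3,924.91 × 0.0975 = $382.68
Pre-tax total = $274.74 + $382.68 = $657.42
Taxable wages = $3,924.91 − $657.42 = $3,267.49
State withholding: $3,267.49 × 0.02 = $65.35
Local income tax: $3,267.49 × 0.01 = $32.67
Federal tax withheld: $3,267.49 × 0.1825 = $596.32
Social Security (OASDI): $3,924.91 × 0.07 = $274.74
Charitable contribution: $361.17
Employee stock purchase plan: $3,924.91 × 0.05 = $196.25
Health insurance premium: $305.56
Total deductions = $274.74 + $382.68 + $65.35 + $32.67 + $596.32 + $274.74 + $361.17 + $196.25 + $305.56 = $2,489.48
Net pay = $3,924.91 − $2,489.48 = $1,435.43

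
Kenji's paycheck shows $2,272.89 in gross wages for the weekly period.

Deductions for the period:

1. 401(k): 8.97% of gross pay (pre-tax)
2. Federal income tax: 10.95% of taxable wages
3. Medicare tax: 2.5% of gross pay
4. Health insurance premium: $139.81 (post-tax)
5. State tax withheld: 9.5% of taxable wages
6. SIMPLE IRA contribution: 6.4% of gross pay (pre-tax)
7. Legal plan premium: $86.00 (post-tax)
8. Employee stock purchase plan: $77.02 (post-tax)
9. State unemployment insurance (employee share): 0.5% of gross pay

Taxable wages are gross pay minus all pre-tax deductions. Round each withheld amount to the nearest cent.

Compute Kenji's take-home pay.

$1,159.17

SIMPLE IRA contribution: $2,272.89 × 0.064 = $145.46
401(k): $2,272.89 × 0.0897 = $203.88
Pre-tax total = $145.46 + $203.88 = $349.34
Taxable wages = $2,272.89 − $349.34 = $1,923.55
State tax withheld: $1,923.55 × 0.095 = $182.74
Federal income tax: $1,923.55 × 0.1095 = $210.63
State unemployment insurance (employee share): $2,272.89 × 0.005 = $11.36
Medicare tax: $2,272.89 × 0.025 = $56.82
Legal plan premium: $86.00
Health insurance premium: $139.81
Employee stock purchase plan: $77.02
Total deductions = $145.46 + $203.88 + $182.74 + $210.63 + $11.36 + $56.82 + $86.00 + $139.81 + $77.02 = $1,113.72
Net pay = $2,272.89 − $1,113.72 = $1,159.17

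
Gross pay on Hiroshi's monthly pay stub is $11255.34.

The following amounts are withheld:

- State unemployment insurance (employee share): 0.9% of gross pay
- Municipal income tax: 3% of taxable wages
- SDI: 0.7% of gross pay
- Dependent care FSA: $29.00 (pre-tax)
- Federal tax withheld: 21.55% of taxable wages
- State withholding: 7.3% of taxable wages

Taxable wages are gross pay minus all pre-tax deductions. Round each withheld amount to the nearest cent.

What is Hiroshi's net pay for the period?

$7470.66

Dependent care FSA: $29.00
Taxable wages = $11255.34 − $29.00 = $11226.34
State withholding: $11226.34 × 0.073 = $819.52
Municipal income tax: $11226.34 × 0.03 = $336.79
Federal tax withheld: $11226.34 × 0.2155 = $2419.28
SDI: $11255.34 × 0.007 = $78.79
State unemployment insurance (employee share): $11255.34 × 0.009 = $101.30
Total deductions = $29.00 + $819.52 + $336.79 + $2419.28 + $78.79 + $101.30 = $3784.68
Net pay = $11255.34 − $3784.68 = $7470.66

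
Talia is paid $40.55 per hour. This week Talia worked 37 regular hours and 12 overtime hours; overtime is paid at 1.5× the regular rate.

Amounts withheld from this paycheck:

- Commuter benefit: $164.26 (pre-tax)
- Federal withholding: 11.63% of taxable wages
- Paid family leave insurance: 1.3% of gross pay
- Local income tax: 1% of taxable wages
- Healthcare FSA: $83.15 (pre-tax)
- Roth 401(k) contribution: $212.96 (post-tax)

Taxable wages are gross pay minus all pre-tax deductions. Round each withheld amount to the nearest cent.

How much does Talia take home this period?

Regular pay: 37 × $40.55 = $1,500.35
Overtime pay: 12 × $40.55 × 1.5 = $729.90
Gross pay = $1,500.35 + $729.90 = $2,230.25
Commuter benefit: $164.26
Healthcare FSA: $83.15
Pre-tax total = $164.26 + $83.15 = $247.41
Taxable wages = $2,230.25 − $247.41 = $1,982.84
Local income tax: $1,982.84 × 0.01 = $19.83
Federal withholding: $1,982.84 × 0.1163 = $230.60
Paid family leave insurance: $2,230.25 × 0.013 = $28.99
Roth 401(k) contribution: $212.96
Total deductions = $164.26 + $83.15 + $19.83 + $230.60 + $28.99 + $212.96 = $739.79
Net pay = $2,230.25 − $739.79 = $1,490.46

$1,490.46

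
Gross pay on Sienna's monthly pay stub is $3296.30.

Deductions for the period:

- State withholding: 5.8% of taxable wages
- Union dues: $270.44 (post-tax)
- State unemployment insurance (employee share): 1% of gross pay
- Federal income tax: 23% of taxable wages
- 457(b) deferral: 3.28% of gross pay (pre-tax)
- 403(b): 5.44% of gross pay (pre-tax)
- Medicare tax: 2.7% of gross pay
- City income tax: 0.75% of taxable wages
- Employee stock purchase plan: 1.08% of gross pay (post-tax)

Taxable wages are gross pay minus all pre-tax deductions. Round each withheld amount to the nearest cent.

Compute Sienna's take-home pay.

403(b): $3296.30 × 0.0544 = $179.32
457(b) deferral: $3296.30 × 0.0328 = $108.12
Pre-tax total = $179.32 + $108.12 = $287.44
Taxable wages = $3296.30 − $287.44 = $3008.86
Federal income tax: $3008.86 × 0.23 = $692.04
City income tax: $3008.86 × 0.0075 = $22.57
State withholding: $3008.86 × 0.058 = $174.51
State unemployment insurance (employee share): $3296.30 × 0.01 = $32.96
Medicare tax: $3296.30 × 0.027 = $89.00
Employee stock purchase plan: $3296.30 × 0.0108 = $35.60
Union dues: $270.44
Total deductions = $179.32 + $108.12 + $692.04 + $22.57 + $174.51 + $32.96 + $89.00 + $35.60 + $270.44 = $1604.56
Net pay = $3296.30 − $1604.56 = $1691.74

$1691.74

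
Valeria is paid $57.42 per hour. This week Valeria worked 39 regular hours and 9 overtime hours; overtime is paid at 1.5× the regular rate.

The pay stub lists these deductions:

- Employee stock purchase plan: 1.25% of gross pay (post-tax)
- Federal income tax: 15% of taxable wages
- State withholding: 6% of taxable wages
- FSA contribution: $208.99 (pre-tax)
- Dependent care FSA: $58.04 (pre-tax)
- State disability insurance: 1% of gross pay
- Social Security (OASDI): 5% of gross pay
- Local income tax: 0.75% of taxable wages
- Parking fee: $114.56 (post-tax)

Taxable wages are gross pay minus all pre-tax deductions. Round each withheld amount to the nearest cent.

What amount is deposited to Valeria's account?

Regular pay: 39 × $57.42 = $2239.38
Overtime pay: 9 × $57.42 × 1.5 = $775.17
Gross pay = $2239.38 + $775.17 = $3014.55
FSA contribution: $208.99
Dependent care FSA: $58.04
Pre-tax total = $208.99 + $58.04 = $267.03
Taxable wages = $3014.55 − $267.03 = $2747.52
State withholding: $2747.52 × 0.06 = $164.85
Local income tax: $2747.52 × 0.0075 = $20.61
Federal income tax: $2747.52 × 0.15 = $412.13
State disability insurance: $3014.55 × 0.01 = $30.15
Social Security (OASDI): $3014.55 × 0.05 = $150.73
Parking fee: $114.56
Employee stock purchase plan: $3014.55 × 0.0125 = $37.68
Total deductions = $208.99 + $58.04 + $164.85 + $20.61 + $412.13 + $30.15 + $150.73 + $114.56 + $37.68 = $1197.74
Net pay = $3014.55 − $1197.74 = $1816.81

$1816.81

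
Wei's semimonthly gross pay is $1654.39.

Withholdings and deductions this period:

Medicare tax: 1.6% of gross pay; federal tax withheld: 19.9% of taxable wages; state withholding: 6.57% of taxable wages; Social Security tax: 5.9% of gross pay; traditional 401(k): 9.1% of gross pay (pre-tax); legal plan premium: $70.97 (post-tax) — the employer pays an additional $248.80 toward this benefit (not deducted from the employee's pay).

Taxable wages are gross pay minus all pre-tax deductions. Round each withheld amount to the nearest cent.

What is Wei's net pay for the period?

Traditional 401(k): $1654.39 × 0.091 = $150.55
Taxable wages = $1654.39 − $150.55 = $1503.84
State withholding: $1503.84 × 0.0657 = $98.80
Federal tax withheld: $1503.84 × 0.199 = $299.26
Social Security tax: $1654.39 × 0.059 = $97.61
Medicare tax: $1654.39 × 0.016 = $26.47
Legal plan premium: $70.97
(Employer's $248.80 toward legal plan premium is not withheld from the employee.)
Total deductions = $150.55 + $98.80 + $299.26 + $97.61 + $26.47 + $70.97 = $743.66
Net pay = $1654.39 − $743.66 = $910.73

$910.73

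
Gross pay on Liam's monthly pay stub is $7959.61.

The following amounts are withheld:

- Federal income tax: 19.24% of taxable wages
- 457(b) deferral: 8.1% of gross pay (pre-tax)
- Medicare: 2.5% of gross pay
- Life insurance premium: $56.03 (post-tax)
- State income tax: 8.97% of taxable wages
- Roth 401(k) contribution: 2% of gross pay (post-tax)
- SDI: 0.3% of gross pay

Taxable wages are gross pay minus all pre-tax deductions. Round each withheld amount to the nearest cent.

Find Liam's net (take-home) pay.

$4813.27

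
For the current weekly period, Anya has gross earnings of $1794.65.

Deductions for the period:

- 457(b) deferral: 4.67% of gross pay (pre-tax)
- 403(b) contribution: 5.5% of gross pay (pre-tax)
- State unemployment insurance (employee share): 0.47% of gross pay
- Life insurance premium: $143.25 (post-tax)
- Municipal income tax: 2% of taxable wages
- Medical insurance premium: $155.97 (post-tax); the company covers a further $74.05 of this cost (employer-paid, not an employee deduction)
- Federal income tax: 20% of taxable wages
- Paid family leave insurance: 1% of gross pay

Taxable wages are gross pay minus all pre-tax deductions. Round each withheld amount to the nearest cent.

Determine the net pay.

403(b) contribution: $1794.65 × 0.055 = $98.71
457(b) deferral: $1794.65 × 0.0467 = $83.81
Pre-tax total = $98.71 + $83.81 = $182.52
Taxable wages = $1794.65 − $182.52 = $1612.13
Municipal income tax: $1612.13 × 0.02 = $32.24
Federal income tax: $1612.13 × 0.2 = $322.43
State unemployment insurance (employee share): $1794.65 × 0.0047 = $8.43
Paid family leave insurance: $1794.65 × 0.01 = $17.95
Medical insurance premium: $155.97
Life insurance premium: $143.25
(Employer's $74.05 toward medical insurance premium is not withheld from the employee.)
Total deductions = $98.71 + $83.81 + $32.24 + $322.43 + $8.43 + $17.95 + $155.97 + $143.25 = $862.79
Net pay = $1794.65 − $862.79 = $931.86

$931.86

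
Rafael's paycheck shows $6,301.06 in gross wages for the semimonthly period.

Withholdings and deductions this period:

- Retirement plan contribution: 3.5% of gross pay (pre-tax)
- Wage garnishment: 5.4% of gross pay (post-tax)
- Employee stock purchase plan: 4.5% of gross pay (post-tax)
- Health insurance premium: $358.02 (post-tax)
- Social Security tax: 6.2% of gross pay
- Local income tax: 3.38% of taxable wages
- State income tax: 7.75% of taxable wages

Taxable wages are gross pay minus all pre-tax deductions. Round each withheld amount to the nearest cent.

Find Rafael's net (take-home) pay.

$4,031.26

Retirement plan contribution: $6,301.06 × 0.035 = $220.54
Taxable wages = $6,301.06 − $220.54 = $6,080.52
State income tax: $6,080.52 × 0.0775 = $471.24
Local income tax: $6,080.52 × 0.0338 = $205.52
Social Security tax: $6,301.06 × 0.062 = $390.67
Wage garnishment: $6,301.06 × 0.054 = $340.26
Employee stock purchase plan: $6,301.06 × 0.045 = $283.55
Health insurance premium: $358.02
Total deductions = $220.54 + $471.24 + $205.52 + $390.67 + $340.26 + $283.55 + $358.02 = $2,269.80
Net pay = $6,301.06 − $2,269.80 = $4,031.26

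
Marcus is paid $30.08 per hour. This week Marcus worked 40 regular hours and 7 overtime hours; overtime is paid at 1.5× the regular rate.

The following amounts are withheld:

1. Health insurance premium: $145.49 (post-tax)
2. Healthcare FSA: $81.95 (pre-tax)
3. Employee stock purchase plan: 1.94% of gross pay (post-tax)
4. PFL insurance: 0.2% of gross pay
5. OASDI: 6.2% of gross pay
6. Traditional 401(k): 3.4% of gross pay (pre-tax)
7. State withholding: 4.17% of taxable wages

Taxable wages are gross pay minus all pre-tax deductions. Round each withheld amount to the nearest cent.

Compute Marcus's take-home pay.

$1,055.49

Regular pay: 40 × $30.08 = $1,203.20
Overtime pay: 7 × $30.08 × 1.5 = $315.84
Gross pay = $1,203.20 + $315.84 = $1,519.04
Healthcare FSA: $81.95
Traditional 401(k): $1,519.04 × 0.034 = $51.65
Pre-tax total = $81.95 + $51.65 = $133.60
Taxable wages = $1,519.04 − $133.60 = $1,385.44
State withholding: $1,385.44 × 0.0417 = $57.77
PFL insurance: $1,519.04 × 0.002 = $3.04
OASDI: $1,519.04 × 0.062 = $94.18
Employee stock purchase plan: $1,519.04 × 0.0194 = $29.47
Health insurance premium: $145.49
Total deductions = $81.95 + $51.65 + $57.77 + $3.04 + $94.18 + $29.47 + $145.49 = $463.55
Net pay = $1,519.04 − $463.55 = $1,055.49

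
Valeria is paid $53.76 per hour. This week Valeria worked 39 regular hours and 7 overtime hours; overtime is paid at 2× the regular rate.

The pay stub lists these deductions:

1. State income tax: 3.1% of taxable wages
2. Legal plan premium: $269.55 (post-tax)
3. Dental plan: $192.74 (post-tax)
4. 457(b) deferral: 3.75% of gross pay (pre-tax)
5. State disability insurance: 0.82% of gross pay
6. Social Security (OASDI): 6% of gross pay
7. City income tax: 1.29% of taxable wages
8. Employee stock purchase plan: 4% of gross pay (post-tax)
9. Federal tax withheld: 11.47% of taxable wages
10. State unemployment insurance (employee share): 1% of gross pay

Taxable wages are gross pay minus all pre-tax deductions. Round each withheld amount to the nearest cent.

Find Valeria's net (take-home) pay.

$1508.40

Regular pay: 39 × $53.76 = $2096.64
Overtime pay: 7 × $53.76 × 2 = $752.64
Gross pay = $2096.64 + $752.64 = $2849.28
457(b) deferral: $2849.28 × 0.0375 = $106.85
Taxable wages = $2849.28 − $106.85 = $2742.43
State income tax: $2742.43 × 0.031 = $85.02
City income tax: $2742.43 × 0.0129 = $35.38
Federal tax withheld: $2742.43 × 0.1147 = $314.56
Social Security (OASDI): $2849.28 × 0.06 = $170.96
State disability insurance: $2849.28 × 0.0082 = $23.36
State unemployment insurance (employee share): $2849.28 × 0.01 = $28.49
Employee stock purchase plan: $2849.28 × 0.04 = $113.97
Legal plan premium: $269.55
Dental plan: $192.74
Total deductions = $106.85 + $85.02 + $35.38 + $314.56 + $170.96 + $23.36 + $28.49 + $113.97 + $269.55 + $192.74 = $1340.88
Net pay = $2849.28 − $1340.88 = $1508.40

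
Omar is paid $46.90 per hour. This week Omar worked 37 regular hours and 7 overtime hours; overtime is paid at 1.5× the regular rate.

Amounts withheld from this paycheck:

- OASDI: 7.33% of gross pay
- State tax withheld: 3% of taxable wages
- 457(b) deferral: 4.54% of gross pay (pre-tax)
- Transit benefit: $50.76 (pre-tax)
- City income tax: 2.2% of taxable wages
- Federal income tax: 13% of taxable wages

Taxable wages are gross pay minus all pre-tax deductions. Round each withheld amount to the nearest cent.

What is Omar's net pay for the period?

$1534.75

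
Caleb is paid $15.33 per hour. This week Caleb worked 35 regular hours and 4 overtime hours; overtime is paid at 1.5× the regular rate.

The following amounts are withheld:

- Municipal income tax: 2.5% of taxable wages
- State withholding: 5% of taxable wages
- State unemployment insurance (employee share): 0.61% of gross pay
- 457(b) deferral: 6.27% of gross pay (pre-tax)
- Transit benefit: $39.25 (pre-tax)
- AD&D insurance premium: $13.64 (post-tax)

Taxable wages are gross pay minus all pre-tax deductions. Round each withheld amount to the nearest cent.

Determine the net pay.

$491.16

Regular pay: 35 × $15.33 = $536.55
Overtime pay: 4 × $15.33 × 1.5 = $91.98
Gross pay = $536.55 + $91.98 = $628.53
Transit benefit: $39.25
457(b) deferral: $628.53 × 0.0627 = $39.41
Pre-tax total = $39.25 + $39.41 = $78.66
Taxable wages = $628.53 − $78.66 = $549.87
Municipal income tax: $549.87 × 0.025 = $13.75
State withholding: $549.87 × 0.05 = $27.49
State unemployment insurance (employee share): $628.53 × 0.0061 = $3.83
AD&D insurance premium: $13.64
Total deductions = $39.25 + $39.41 + $13.75 + $27.49 + $3.83 + $13.64 = $137.37
Net pay = $628.53 − $137.37 = $491.16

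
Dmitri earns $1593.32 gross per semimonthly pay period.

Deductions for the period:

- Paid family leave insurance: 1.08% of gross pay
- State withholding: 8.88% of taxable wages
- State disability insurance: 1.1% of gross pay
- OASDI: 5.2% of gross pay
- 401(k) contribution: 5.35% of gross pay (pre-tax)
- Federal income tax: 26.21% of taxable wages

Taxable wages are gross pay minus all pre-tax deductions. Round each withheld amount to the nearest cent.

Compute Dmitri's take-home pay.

401(k) contribution: $1593.32 × 0.0535 = $85.24
Taxable wages = $1593.32 − $85.24 = $1508.08
Federal income tax: $1508.08 × 0.2621 = $395.27
State withholding: $1508.08 × 0.0888 = $133.92
Paid family leave insurance: $1593.32 × 0.0108 = $17.21
OASDI: $1593.32 × 0.052 = $82.85
State disability insurance: $1593.32 × 0.011 = $17.53
Total deductions = $85.24 + $395.27 + $133.92 + $17.21 + $82.85 + $17.53 = $732.02
Net pay = $1593.32 − $732.02 = $861.30

$861.30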